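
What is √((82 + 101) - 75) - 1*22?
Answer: -22 + 6*√3 ≈ -11.608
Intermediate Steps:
√((82 + 101) - 75) - 1*22 = √(183 - 75) - 22 = √108 - 22 = 6*√3 - 22 = -22 + 6*√3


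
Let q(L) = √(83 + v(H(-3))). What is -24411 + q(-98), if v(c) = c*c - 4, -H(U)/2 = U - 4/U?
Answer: -24411 + √811/3 ≈ -24402.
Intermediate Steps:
H(U) = -2*U + 8/U (H(U) = -2*(U - 4/U) = -2*U + 8/U)
v(c) = -4 + c² (v(c) = c² - 4 = -4 + c²)
q(L) = √811/3 (q(L) = √(83 + (-4 + (-2*(-3) + 8/(-3))²)) = √(83 + (-4 + (6 + 8*(-⅓))²)) = √(83 + (-4 + (6 - 8/3)²)) = √(83 + (-4 + (10/3)²)) = √(83 + (-4 + 100/9)) = √(83 + 64/9) = √(811/9) = √811/3)
-24411 + q(-98) = -24411 + √811/3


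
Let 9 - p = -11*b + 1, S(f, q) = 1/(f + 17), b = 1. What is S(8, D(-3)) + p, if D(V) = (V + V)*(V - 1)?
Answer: 476/25 ≈ 19.040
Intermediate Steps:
D(V) = 2*V*(-1 + V) (D(V) = (2*V)*(-1 + V) = 2*V*(-1 + V))
S(f, q) = 1/(17 + f)
p = 19 (p = 9 - (-11*1 + 1) = 9 - (-11 + 1) = 9 - 1*(-10) = 9 + 10 = 19)
S(8, D(-3)) + p = 1/(17 + 8) + 19 = 1/25 + 19 = 476/25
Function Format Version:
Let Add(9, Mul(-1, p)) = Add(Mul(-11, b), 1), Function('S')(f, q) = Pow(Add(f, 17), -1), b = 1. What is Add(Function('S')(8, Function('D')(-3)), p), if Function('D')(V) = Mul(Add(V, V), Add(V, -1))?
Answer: Rational(476, 25) ≈ 19.040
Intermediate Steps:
Function('D')(V) = Mul(2, V, Add(-1, V)) (Function('D')(V) = Mul(Mul(2, V), Add(-1, V)) = Mul(2, V, Add(-1, V)))
Function('S')(f, q) = Pow(Add(17, f), -1)
p = 19 (p = Add(9, Mul(-1, Add(Mul(-11, 1), 1))) = Add(9, Mul(-1, Add(-11, 1))) = Add(9, Mul(-1, -10)) = Add(9, 10) = 19)
Add(Function('S')(8, Function('D')(-3)), p) = Add(Pow(Add(17, 8), -1), 19) = Add(Pow(25, -1), 19) = Add(Rational(1, 25), 19) = Rational(476, 25)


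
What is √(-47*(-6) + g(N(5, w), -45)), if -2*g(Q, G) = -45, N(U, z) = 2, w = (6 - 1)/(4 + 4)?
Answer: √1218/2 ≈ 17.450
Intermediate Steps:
w = 5/8 ≈ 0.62500
g(Q, G) = 45/2 (g(Q, G) = -½*(-45) = 45/2)
√(-47*(-6) + g(N(5, w), -45)) = √(-47*(-6) + 45/2) = √(282 + 45/2) = √(609/2) = √1218/2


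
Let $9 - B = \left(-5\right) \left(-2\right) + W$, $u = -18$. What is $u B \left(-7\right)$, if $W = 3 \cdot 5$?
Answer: $-2016$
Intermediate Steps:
$W = 15$
$B = -16$ ($B = 9 - \left(\left(-5\right) \left(-2\right) + 15\right) = 9 - \left(10 + 15\right) = 9 - 25 = -16$)
$u B \left(-7\right) = \left(-18\right) \left(-16\right) \left(-7\right) = 288 \left(-7\right) = -2016$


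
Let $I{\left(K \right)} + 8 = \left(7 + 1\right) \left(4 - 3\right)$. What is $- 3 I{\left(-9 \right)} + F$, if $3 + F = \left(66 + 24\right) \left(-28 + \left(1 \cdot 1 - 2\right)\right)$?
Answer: $-2613$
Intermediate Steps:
$I{\left(K \right)} = 0$ ($I{\left(K \right)} = -8 + \left(7 + 1\right) \left(4 - 3\right) = -8 + 8 \cdot 1 = -8 + 8 = 0$)
$F = -2613$ ($F = -3 + \left(66 + 24\right) \left(-28 + \left(1 \cdot 1 - 2\right)\right) = -3 + 90 \left(-28 + \left(1 - 2\right)\right) = -3 + 90 \left(-28 - 1\right) = -3 + 90 \left(-29\right) = -3 - 2610 = -2613$)
$- 3 I{\left(-9 \right)} + F = \left(-3\right) 0 - 2613 = 0 - 2613 = -2613$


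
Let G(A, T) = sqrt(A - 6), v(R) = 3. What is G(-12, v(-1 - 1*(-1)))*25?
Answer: 75*I*sqrt(2) ≈ 106.07*I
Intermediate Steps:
G(A, T) = sqrt(-6 + A)
G(-12, v(-1 - 1*(-1)))*25 = sqrt(-6 - 12)*25 = sqrt(-18)*25 = (3*I*sqrt(2))*25 = 75*I*sqrt(2)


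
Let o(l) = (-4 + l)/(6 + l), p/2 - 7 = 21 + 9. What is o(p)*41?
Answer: 287/8 ≈ 35.875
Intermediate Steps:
p = 74 (p = 14 + 2*(21 + 9) = 14 + 2*30 = 14 + 60 = 74)
o(l) = (-4 + l)/(6 + l)
o(p)*41 = ((-4 + 74)/(6 + 74))*41 = (70/80)*41 = ((1/80)*70)*41 = (7/8)*41 = 287/8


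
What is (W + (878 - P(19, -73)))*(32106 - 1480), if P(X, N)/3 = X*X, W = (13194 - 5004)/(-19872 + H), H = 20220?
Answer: -161169325/29 ≈ -5.5576e+6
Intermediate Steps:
W = 1365/58 (W = (13194 - 5004)/(-19872 + 20220) = 8190/348 = 8190*(1/348) = 1365/58 ≈ 23.534)
P(X, N) = 3*X**2 (P(X, N) = 3*(X*X) = 3*X**2)
(W + (878 - P(19, -73)))*(32106 - 1480) = (1365/58 + (878 - 3*19**2))*(32106 - 1480) = (1365/58 + (878 - 3*361))*30626 = (1365/58 + (878 - 1*1083))*30626 = (1365/58 + (878 - 1083))*30626 = (1365/58 - 205)*30626 = -10525/58*30626 = -161169325/29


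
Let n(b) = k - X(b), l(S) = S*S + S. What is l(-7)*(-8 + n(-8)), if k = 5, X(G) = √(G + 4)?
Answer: -126 - 84*I ≈ -126.0 - 84.0*I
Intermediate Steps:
X(G) = √(4 + G)
l(S) = S + S² (l(S) = S² + S = S + S²)
n(b) = 5 - √(4 + b)
l(-7)*(-8 + n(-8)) = (-7*(1 - 7))*(-8 + (5 - √(4 - 8))) = (-7*(-6))*(-8 + (5 - √(-4))) = 42*(-8 + (5 - 2*I)) = 42*(-3 - 2*I) = -126 - 84*I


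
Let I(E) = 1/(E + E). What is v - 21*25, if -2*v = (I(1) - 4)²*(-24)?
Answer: -378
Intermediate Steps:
I(E) = 1/(2*E)
v = 147 (v = -((½)/1 - 4)²*(-24)/2 = -((½)*1 - 4)²*(-24)/2 = -(½ - 4)²*(-24)/2 = -(-7/2)²*(-24)/2 = -49*(-24)/8 = -½*(-294) = 147)
v - 21*25 = 147 - 21*25 = 147 - 1*525 = 147 - 525 = -378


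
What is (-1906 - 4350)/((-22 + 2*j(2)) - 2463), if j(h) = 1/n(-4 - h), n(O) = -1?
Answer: 6256/2487 ≈ 2.5155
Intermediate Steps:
j(h) = -1 (j(h) = 1/(-1) = -1)
(-1906 - 4350)/((-22 + 2*j(2)) - 2463) = (-1906 - 4350)/((-22 + 2*(-1)) - 2463) = -6256/((-22 - 2) - 2463) = -6256/(-24 - 2463) = -6256/(-2487) = -6256*(-1/2487) = 6256/2487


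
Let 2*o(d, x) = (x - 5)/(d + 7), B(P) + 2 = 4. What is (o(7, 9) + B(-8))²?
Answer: 225/49 ≈ 4.5918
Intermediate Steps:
B(P) = 2 (B(P) = -2 + 4 = 2)
o(d, x) = (-5 + x)/(2*(7 + d)) (o(d, x) = ((x - 5)/(d + 7))/2 = ((-5 + x)/(7 + d))/2 = (-5 + x)/(2*(7 + d)))
(o(7, 9) + B(-8))² = ((-5 + 9)/(2*(7 + 7)) + 2)² = ((½)*4/14 + 2)² = ((½)*(1/14)*4 + 2)² = (⅐ + 2)² = (15/7)² = 225/49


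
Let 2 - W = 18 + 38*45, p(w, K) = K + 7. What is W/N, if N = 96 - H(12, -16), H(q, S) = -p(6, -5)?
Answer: -863/49 ≈ -17.612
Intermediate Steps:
p(w, K) = 7 + K
H(q, S) = -2 (H(q, S) = -(7 - 5) = -1*2 = -2)
W = -1726 (W = 2 - (18 + 38*45) = 2 - (18 + 1710) = 2 - 1*1728 = 2 - 1728 = -1726)
N = 98 (N = 96 - 1*(-2) = 96 + 2 = 98)
W/N = -1726/98 = -1726*1/98 = -863/49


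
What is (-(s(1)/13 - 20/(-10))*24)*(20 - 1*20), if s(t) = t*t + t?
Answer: 0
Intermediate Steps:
s(t) = t + t**2 (s(t) = t**2 + t = t + t**2)
(-(s(1)/13 - 20/(-10))*24)*(20 - 1*20) = (-((1*(1 + 1))/13 - 20/(-10))*24)*(20 - 1*20) = (-((1*2)*(1/13) - 20*(-1/10))*24)*(20 - 20) = (-(2*(1/13) + 2)*24)*0 = (-(2/13 + 2)*24)*0 = (-1*28/13*24)*0 = -28/13*24*0 = -672/13*0 = 0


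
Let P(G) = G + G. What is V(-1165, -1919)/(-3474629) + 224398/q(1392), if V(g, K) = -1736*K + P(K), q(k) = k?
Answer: 387533927155/2418341784 ≈ 160.25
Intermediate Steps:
P(G) = 2*G
V(g, K) = -1734*K (V(g, K) = -1736*K + 2*K = -1734*K)
V(-1165, -1919)/(-3474629) + 224398/q(1392) = -1734*(-1919)/(-3474629) + 224398/1392 = 3327546*(-1/3474629) + 224398*(1/1392) = -3327546/3474629 + 112199/696 = 387533927155/2418341784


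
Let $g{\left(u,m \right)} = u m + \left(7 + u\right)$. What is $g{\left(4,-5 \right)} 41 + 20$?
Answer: $-349$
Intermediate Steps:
$g{\left(u,m \right)} = 7 + u + m u$ ($g{\left(u,m \right)} = m u + \left(7 + u\right) = 7 + u + m u$)
$g{\left(4,-5 \right)} 41 + 20 = \left(7 + 4 - 20\right) 41 + 20 = \left(-9\right) 41 + 20 = -369 + 20 = -349$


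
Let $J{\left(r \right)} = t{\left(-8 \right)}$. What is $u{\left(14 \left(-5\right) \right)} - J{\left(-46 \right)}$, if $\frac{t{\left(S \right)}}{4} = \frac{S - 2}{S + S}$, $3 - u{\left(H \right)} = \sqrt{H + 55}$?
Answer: $\frac{1}{2} - i \sqrt{15} \approx 0.5 - 3.873 i$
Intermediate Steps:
$u{\left(H \right)} = 3 - \sqrt{55 + H}$ ($u{\left(H \right)} = 3 - \sqrt{H + 55} = 3 - \sqrt{55 + H}$)
$t{\left(S \right)} = \frac{2 \left(-2 + S\right)}{S}$ ($t{\left(S \right)} = 4 \frac{S - 2}{S + S} = 4 \frac{-2 + S}{2 S} = \frac{2 \left(-2 + S\right)}{S}$)
$J{\left(r \right)} = \frac{5}{2}$ ($J{\left(r \right)} = 2 - \frac{4}{-8} = 2 - - \frac{1}{2} = 2 + \frac{1}{2} = \frac{5}{2}$)
$u{\left(14 \left(-5\right) \right)} - J{\left(-46 \right)} = \left(3 - \sqrt{55 + 14 \left(-5\right)}\right) - \frac{5}{2} = \left(3 - \sqrt{55 - 70}\right) - \frac{5}{2} = \left(3 - \sqrt{-15}\right) - \frac{5}{2} = \left(3 - i \sqrt{15}\right) - \frac{5}{2} = \frac{1}{2} - i \sqrt{15}$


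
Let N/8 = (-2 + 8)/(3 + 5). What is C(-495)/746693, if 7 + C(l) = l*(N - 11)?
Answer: 2468/746693 ≈ 0.0033052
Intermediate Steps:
N = 6 (N = 8*((-2 + 8)/(3 + 5)) = 8*(6/8) = 8*(6*(⅛)) = 8*(¾) = 6)
C(l) = -7 - 5*l (C(l) = -7 + l*(6 - 11) = -7 + l*(-5) = -7 - 5*l)
C(-495)/746693 = (-7 - 5*(-495))/746693 = (-7 + 2475)*(1/746693) = 2468*(1/746693) = 2468/746693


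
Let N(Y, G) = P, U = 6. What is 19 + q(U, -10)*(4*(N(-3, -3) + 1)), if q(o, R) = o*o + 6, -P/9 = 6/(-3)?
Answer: 3211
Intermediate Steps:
P = 18 (P = -54/(-3) = -54*(-1)/3 = -9*(-2) = 18)
N(Y, G) = 18
q(o, R) = 6 + o² (q(o, R) = o² + 6 = 6 + o²)
19 + q(U, -10)*(4*(N(-3, -3) + 1)) = 19 + (6 + 6²)*(4*(18 + 1)) = 19 + (6 + 36)*(4*19) = 19 + 42*76 = 19 + 3192 = 3211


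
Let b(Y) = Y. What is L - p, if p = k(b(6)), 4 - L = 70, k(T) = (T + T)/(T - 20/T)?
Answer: -141/2 ≈ -70.500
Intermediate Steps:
k(T) = 2*T/(T - 20/T) (k(T) = (2*T)/(T - 20/T) = 2*T/(T - 20/T))
L = -66 (L = 4 - 1*70 = 4 - 70 = -66)
p = 9/2 (p = 2*6**2/(-20 + 6**2) = 2*36/(-20 + 36) = 2*36/16 = 2*36*(1/16) = 9/2 ≈ 4.5000)
L - p = -66 - 1*9/2 = -66 - 9/2 = -141/2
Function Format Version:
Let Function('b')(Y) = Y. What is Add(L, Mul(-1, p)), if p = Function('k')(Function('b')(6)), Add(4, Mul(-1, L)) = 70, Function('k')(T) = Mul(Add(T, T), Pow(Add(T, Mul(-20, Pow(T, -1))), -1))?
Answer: Rational(-141, 2) ≈ -70.500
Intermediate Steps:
Function('k')(T) = Mul(2, T, Pow(Add(T, Mul(-20, Pow(T, -1))), -1)) (Function('k')(T) = Mul(Mul(2, T), Pow(Add(T, Mul(-20, Pow(T, -1))), -1)) = Mul(2, T, Pow(Add(T, Mul(-20, Pow(T, -1))), -1)))
L = -66 (L = Add(4, Mul(-1, 70)) = Add(4, -70) = -66)
p = Rational(9, 2) (p = Mul(2, Pow(6, 2), Pow(Add(-20, Pow(6, 2)), -1)) = Mul(2, 36, Pow(Add(-20, 36), -1)) = Mul(2, 36, Pow(16, -1)) = Mul(2, 36, Rational(1, 16)) = Rational(9, 2) ≈ 4.5000)
Add(L, Mul(-1, p)) = Add(-66, Mul(-1, Rational(9, 2))) = Add(-66, Rational(-9, 2)) = Rational(-141, 2)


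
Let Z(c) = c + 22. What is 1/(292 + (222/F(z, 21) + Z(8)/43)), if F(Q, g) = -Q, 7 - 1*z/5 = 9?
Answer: 215/67703 ≈ 0.0031756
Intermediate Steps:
z = -10 (z = 35 - 5*9 = 35 - 45 = -10)
Z(c) = 22 + c
1/(292 + (222/F(z, 21) + Z(8)/43)) = 1/(292 + (222/((-1*(-10))) + (22 + 8)/43)) = 1/(292 + (222/10 + 30*(1/43))) = 1/(292 + (222*(⅒) + 30/43)) = 1/(292 + (111/5 + 30/43)) = 1/(292 + 4923/215) = 1/(67703/215) = 215/67703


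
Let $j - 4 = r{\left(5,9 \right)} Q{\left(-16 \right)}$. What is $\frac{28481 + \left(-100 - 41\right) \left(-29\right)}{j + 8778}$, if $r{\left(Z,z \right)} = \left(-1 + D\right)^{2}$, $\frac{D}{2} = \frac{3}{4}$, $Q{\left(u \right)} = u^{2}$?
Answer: $\frac{16285}{4423} \approx 3.6819$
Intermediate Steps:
$D = \frac{3}{2}$ ($D = 2 \cdot \frac{3}{4} = \frac{3}{2} \approx 1.5$)
$r{\left(Z,z \right)} = \frac{1}{4}$ ($r{\left(Z,z \right)} = \left(-1 + \frac{3}{2}\right)^{2} = \left(\frac{1}{2}\right)^{2} = \frac{1}{4}$)
$j = 68$ ($j = 4 + \frac{\left(-16\right)^{2}}{4} = 4 + \frac{1}{4} \cdot 256 = 4 + 64 = 68$)
$\frac{28481 + \left(-100 - 41\right) \left(-29\right)}{j + 8778} = \frac{28481 + \left(-100 - 41\right) \left(-29\right)}{68 + 8778} = \frac{28481 - -4089}{8846} = \left(28481 + 4089\right) \frac{1}{8846} = 32570 \cdot \frac{1}{8846} = \frac{16285}{4423}$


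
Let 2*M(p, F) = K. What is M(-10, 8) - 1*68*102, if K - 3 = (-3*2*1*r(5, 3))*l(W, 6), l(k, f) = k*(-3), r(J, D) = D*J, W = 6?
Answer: -12249/2 ≈ -6124.5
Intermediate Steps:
l(k, f) = -3*k
K = 1623 (K = 3 + (-3*2*1*3*5)*(-3*6) = 3 - 6*15*(-18) = 3 - 3*30*(-18) = 3 - 90*(-18) = 3 + 1620 = 1623)
M(p, F) = 1623/2 (M(p, F) = (½)*1623 = 1623/2)
M(-10, 8) - 1*68*102 = 1623/2 - 1*68*102 = 1623/2 - 68*102 = 1623/2 - 6936 = -12249/2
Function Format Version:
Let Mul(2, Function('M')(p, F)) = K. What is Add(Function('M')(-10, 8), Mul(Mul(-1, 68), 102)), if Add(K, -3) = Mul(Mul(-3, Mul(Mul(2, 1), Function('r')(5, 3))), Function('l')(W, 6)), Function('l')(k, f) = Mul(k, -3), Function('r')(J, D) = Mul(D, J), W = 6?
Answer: Rational(-12249, 2) ≈ -6124.5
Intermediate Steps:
Function('l')(k, f) = Mul(-3, k)
K = 1623 (K = Add(3, Mul(Mul(-3, Mul(Mul(2, 1), Mul(3, 5))), Mul(-3, 6))) = Add(3, Mul(Mul(-3, Mul(2, 15)), -18)) = Add(3, Mul(Mul(-3, 30), -18)) = Add(3, Mul(-90, -18)) = Add(3, 1620) = 1623)
Function('M')(p, F) = Rational(1623, 2) (Function('M')(p, F) = Mul(Rational(1, 2), 1623) = Rational(1623, 2))
Add(Function('M')(-10, 8), Mul(Mul(-1, 68), 102)) = Add(Rational(1623, 2), Mul(Mul(-1, 68), 102)) = Add(Rational(1623, 2), Mul(-68, 102)) = Add(Rational(1623, 2), -6936) = Rational(-12249, 2)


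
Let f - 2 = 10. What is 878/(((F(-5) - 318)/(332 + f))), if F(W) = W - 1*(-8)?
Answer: -302032/315 ≈ -958.83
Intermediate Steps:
f = 12 (f = 2 + 10 = 12)
F(W) = 8 + W (F(W) = W + 8 = 8 + W)
878/(((F(-5) - 318)/(332 + f))) = 878/((((8 - 5) - 318)/(332 + 12))) = 878/(((3 - 318)/344)) = 878/((-315*1/344)) = 878/(-315/344) = 878*(-344/315) = -302032/315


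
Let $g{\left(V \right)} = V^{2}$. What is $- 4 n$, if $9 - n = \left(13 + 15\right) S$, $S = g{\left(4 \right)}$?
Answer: $1756$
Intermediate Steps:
$S = 16$ ($S = 4^{2} = 16$)
$n = -439$ ($n = 9 - \left(13 + 15\right) 16 = 9 - 28 \cdot 16 = 9 - 448 = -439$)
$- 4 n = \left(-4\right) \left(-439\right) = 1756$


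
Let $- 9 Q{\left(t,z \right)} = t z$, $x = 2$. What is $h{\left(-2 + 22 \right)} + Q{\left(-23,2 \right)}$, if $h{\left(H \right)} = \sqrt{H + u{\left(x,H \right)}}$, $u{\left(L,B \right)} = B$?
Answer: $\frac{46}{9} + 2 \sqrt{10} \approx 11.436$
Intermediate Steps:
$Q{\left(t,z \right)} = - \frac{t z}{9}$
$h{\left(H \right)} = \sqrt{2} \sqrt{H}$ ($h{\left(H \right)} = \sqrt{H + H} = \sqrt{2 H} = \sqrt{2} \sqrt{H}$)
$h{\left(-2 + 22 \right)} + Q{\left(-23,2 \right)} = \sqrt{2} \sqrt{-2 + 22} - \left(- \frac{23}{9}\right) 2 = \sqrt{2} \sqrt{20} + \frac{46}{9} = \sqrt{2} \cdot 2 \sqrt{5} + \frac{46}{9} = 2 \sqrt{10} + \frac{46}{9} = \frac{46}{9} + 2 \sqrt{10}$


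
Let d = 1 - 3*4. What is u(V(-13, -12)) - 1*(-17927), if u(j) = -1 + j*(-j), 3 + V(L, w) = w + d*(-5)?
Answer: 16326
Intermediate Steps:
d = -11 (d = 1 - 12 = -11)
V(L, w) = 52 + w (V(L, w) = -3 + (w - 11*(-5)) = -3 + (w + 55) = -3 + (55 + w) = 52 + w)
u(j) = -1 - j²
u(V(-13, -12)) - 1*(-17927) = (-1 - (52 - 12)²) - 1*(-17927) = (-1 - 1*40²) + 17927 = (-1 - 1*1600) + 17927 = (-1 - 1600) + 17927 = -1601 + 17927 = 16326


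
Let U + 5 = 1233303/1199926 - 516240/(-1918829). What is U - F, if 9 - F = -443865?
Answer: -53789866495653181/121181726666 ≈ -4.4388e+5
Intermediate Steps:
F = 443874 (F = 9 - 1*(-443865) = 9 + 443865 = 443874)
U = -448753509097/121181726666 (U = -5 + (1233303/1199926 - 516240/(-1918829)) = -5 + (1233303*(1/1199926) - 516240*(-1/1918829)) = -5 + (1233303/1199926 + 516240/1918829) = -5 + 157155124233/121181726666 = -448753509097/121181726666 ≈ -3.7031)
U - F = -448753509097/121181726666 - 1*443874 = -448753509097/121181726666 - 443874 = -53789866495653181/121181726666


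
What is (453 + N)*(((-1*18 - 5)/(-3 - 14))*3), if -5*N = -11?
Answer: 157044/85 ≈ 1847.6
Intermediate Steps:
N = 11/5 (N = -1/5*(-11) = 11/5 ≈ 2.2000)
(453 + N)*(((-1*18 - 5)/(-3 - 14))*3) = (453 + 11/5)*(((-1*18 - 5)/(-3 - 14))*3) = 2276*(((-18 - 5)/(-17))*3)/5 = 2276*(-23*(-1/17)*3)/5 = 2276*((23/17)*3)/5 = (2276/5)*(69/17) = 157044/85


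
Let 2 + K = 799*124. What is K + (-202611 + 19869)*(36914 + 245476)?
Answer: -51604414306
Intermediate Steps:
K = 99074 (K = -2 + 799*124 = -2 + 99076 = 99074)
K + (-202611 + 19869)*(36914 + 245476) = 99074 + (-202611 + 19869)*(36914 + 245476) = 99074 - 182742*282390 = 99074 - 51604513380 = -51604414306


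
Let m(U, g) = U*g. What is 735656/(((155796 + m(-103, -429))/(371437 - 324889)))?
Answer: 11414438496/66661 ≈ 1.7123e+5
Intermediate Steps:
735656/(((155796 + m(-103, -429))/(371437 - 324889))) = 735656/(((155796 - 103*(-429))/(371437 - 324889))) = 735656/(((155796 + 44187)/46548)) = 735656/((199983*(1/46548))) = 735656/(66661/15516) = 735656*(15516/66661) = 11414438496/66661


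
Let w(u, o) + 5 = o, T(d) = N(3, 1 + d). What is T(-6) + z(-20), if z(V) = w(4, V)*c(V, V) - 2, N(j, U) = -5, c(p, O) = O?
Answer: 493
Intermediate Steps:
T(d) = -5
w(u, o) = -5 + o
z(V) = -2 + V*(-5 + V) (z(V) = (-5 + V)*V - 2 = V*(-5 + V) - 2 = -2 + V*(-5 + V))
T(-6) + z(-20) = -5 + (-2 - 20*(-5 - 20)) = -5 + (-2 - 20*(-25)) = -5 + (-2 + 500) = -5 + 498 = 493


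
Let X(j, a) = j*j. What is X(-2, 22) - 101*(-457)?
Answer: 46161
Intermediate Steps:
X(j, a) = j²
X(-2, 22) - 101*(-457) = (-2)² - 101*(-457) = 4 + 46157 = 46161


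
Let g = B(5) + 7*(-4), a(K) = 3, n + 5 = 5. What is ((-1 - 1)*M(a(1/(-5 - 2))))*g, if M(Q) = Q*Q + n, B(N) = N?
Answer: 414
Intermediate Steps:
n = 0 (n = -5 + 5 = 0)
M(Q) = Q² (M(Q) = Q*Q + 0 = Q² + 0 = Q²)
g = -23 (g = 5 + 7*(-4) = 5 - 28 = -23)
((-1 - 1)*M(a(1/(-5 - 2))))*g = ((-1 - 1)*3²)*(-23) = -2*9*(-23) = -18*(-23) = 414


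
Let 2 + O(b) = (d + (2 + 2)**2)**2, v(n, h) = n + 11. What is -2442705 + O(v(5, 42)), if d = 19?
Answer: -2441482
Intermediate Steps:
v(n, h) = 11 + n
O(b) = 1223 (O(b) = -2 + (19 + (2 + 2)**2)**2 = -2 + (19 + 4**2)**2 = -2 + (19 + 16)**2 = -2 + 35**2 = -2 + 1225 = 1223)
-2442705 + O(v(5, 42)) = -2442705 + 1223 = -2441482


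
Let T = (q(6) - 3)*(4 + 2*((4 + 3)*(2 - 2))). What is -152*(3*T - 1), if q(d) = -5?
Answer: 14744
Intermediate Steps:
T = -32 (T = (-5 - 3)*(4 + 2*((4 + 3)*(2 - 2))) = -8*(4 + 2*(7*0)) = -8*(4 + 2*0) = -8*(4 + 0) = -8*4 = -32)
-152*(3*T - 1) = -152*(3*(-32) - 1) = -152*(-96 - 1) = -152*(-97) = 14744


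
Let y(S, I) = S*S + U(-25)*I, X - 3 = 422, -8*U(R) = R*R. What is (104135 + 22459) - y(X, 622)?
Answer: -21749/4 ≈ -5437.3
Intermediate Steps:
U(R) = -R²/8 (U(R) = -R*R/8 = -R²/8)
X = 425 (X = 3 + 422 = 425)
y(S, I) = S² - 625*I/8 (y(S, I) = S*S + (-⅛*(-25)²)*I = S² + (-⅛*625)*I = S² - 625*I/8)
(104135 + 22459) - y(X, 622) = (104135 + 22459) - (425² - 625/8*622) = 126594 - (180625 - 194375/4) = 126594 - 1*528125/4 = 126594 - 528125/4 = -21749/4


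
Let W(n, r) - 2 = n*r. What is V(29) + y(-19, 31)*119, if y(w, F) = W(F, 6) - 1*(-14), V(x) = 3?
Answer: 24041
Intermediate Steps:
W(n, r) = 2 + n*r
y(w, F) = 16 + 6*F (y(w, F) = (2 + F*6) - 1*(-14) = (2 + 6*F) + 14 = 16 + 6*F)
V(29) + y(-19, 31)*119 = 3 + (16 + 6*31)*119 = 3 + (16 + 186)*119 = 3 + 202*119 = 3 + 24038 = 24041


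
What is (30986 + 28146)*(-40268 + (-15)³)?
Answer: -2580697876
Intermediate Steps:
(30986 + 28146)*(-40268 + (-15)³) = 59132*(-40268 - 3375) = 59132*(-43643) = -2580697876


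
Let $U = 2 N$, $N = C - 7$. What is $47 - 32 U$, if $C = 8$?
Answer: $-17$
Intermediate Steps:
$N = 1$ ($N = 8 - 7 = 1$)
$U = 2$ ($U = 2 \cdot 1 = 2$)
$47 - 32 U = 47 - 64 = -17$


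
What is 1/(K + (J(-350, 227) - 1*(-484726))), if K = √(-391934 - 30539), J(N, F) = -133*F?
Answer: 454535/206602488698 - I*√422473/206602488698 ≈ 2.2e-6 - 3.146e-9*I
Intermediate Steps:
K = I*√422473 (K = √(-422473) = I*√422473 ≈ 649.98*I)
1/(K + (J(-350, 227) - 1*(-484726))) = 1/(I*√422473 + (-133*227 - 1*(-484726))) = 1/(I*√422473 + (-30191 + 484726)) = 1/(I*√422473 + 454535) = 1/(454535 + I*√422473)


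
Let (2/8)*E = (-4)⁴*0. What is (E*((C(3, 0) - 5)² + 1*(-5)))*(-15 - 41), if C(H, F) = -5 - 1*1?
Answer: 0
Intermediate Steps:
C(H, F) = -6 (C(H, F) = -5 - 1 = -6)
E = 0 (E = 4*((-4)⁴*0) = 4*(256*0) = 4*0 = 0)
(E*((C(3, 0) - 5)² + 1*(-5)))*(-15 - 41) = (0*((-6 - 5)² + 1*(-5)))*(-15 - 41) = (0*((-11)² - 5))*(-56) = (0*(121 - 5))*(-56) = (0*116)*(-56) = 0*(-56) = 0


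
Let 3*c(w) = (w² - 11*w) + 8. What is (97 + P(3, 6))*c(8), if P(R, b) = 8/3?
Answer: -4784/9 ≈ -531.56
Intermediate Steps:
P(R, b) = 8/3 (P(R, b) = 8*(⅓) = 8/3)
c(w) = 8/3 - 11*w/3 + w²/3 (c(w) = ((w² - 11*w) + 8)/3 = (8 + w² - 11*w)/3 = 8/3 - 11*w/3 + w²/3)
(97 + P(3, 6))*c(8) = (97 + 8/3)*(8/3 - 11/3*8 + (⅓)*8²) = 299*(8/3 - 88/3 + (⅓)*64)/3 = 299*(8/3 - 88/3 + 64/3)/3 = (299/3)*(-16/3) = -4784/9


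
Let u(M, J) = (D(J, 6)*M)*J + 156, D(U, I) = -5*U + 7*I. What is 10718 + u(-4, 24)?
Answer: 18362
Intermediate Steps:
u(M, J) = 156 + J*M*(42 - 5*J) (u(M, J) = ((-5*J + 7*6)*M)*J + 156 = ((-5*J + 42)*M)*J + 156 = ((42 - 5*J)*M)*J + 156 = (M*(42 - 5*J))*J + 156 = J*M*(42 - 5*J) + 156 = 156 + J*M*(42 - 5*J))
10718 + u(-4, 24) = 10718 + (156 - 1*24*(-4)*(-42 + 5*24)) = 10718 + (156 - 1*24*(-4)*(-42 + 120)) = 10718 + (156 - 1*24*(-4)*78) = 10718 + (156 + 7488) = 10718 + 7644 = 18362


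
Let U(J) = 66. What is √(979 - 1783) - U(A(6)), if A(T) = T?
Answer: -66 + 2*I*√201 ≈ -66.0 + 28.355*I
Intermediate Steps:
√(979 - 1783) - U(A(6)) = √(979 - 1783) - 1*66 = √(-804) - 66 = 2*I*√201 - 66 = -66 + 2*I*√201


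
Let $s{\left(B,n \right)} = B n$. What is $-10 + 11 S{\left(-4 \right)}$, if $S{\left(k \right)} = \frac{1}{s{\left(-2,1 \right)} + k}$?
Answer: $- \frac{71}{6} \approx -11.833$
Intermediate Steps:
$S{\left(k \right)} = \frac{1}{-2 + k}$ ($S{\left(k \right)} = \frac{1}{\left(-2\right) 1 + k} = \frac{1}{-2 + k}$)
$-10 + 11 S{\left(-4 \right)} = -10 + \frac{11}{-2 - 4} = -10 + \frac{11}{-6} = -10 + 11 \left(- \frac{1}{6}\right) = -10 - \frac{11}{6} = - \frac{71}{6}$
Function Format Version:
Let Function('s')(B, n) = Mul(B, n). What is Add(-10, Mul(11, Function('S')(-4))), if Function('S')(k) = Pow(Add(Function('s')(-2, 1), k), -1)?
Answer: Rational(-71, 6) ≈ -11.833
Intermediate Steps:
Function('S')(k) = Pow(Add(-2, k), -1) (Function('S')(k) = Pow(Add(Mul(-2, 1), k), -1) = Pow(Add(-2, k), -1))
Add(-10, Mul(11, Function('S')(-4))) = Add(-10, Mul(11, Pow(Add(-2, -4), -1))) = Add(-10, Mul(11, Pow(-6, -1))) = Add(-10, Mul(11, Rational(-1, 6))) = Add(-10, Rational(-11, 6)) = Rational(-71, 6)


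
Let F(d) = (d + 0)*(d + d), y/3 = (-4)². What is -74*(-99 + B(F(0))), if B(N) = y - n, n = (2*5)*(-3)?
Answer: 1554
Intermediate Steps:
y = 48 (y = 3*(-4)² = 3*16 = 48)
F(d) = 2*d² (F(d) = d*(2*d) = 2*d²)
n = -30 (n = 10*(-3) = -30)
B(N) = 78 (B(N) = 48 - 1*(-30) = 48 + 30 = 78)
-74*(-99 + B(F(0))) = -74*(-99 + 78) = -74*(-21) = 1554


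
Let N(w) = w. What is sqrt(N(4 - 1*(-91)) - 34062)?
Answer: I*sqrt(33967) ≈ 184.3*I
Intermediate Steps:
sqrt(N(4 - 1*(-91)) - 34062) = sqrt((4 - 1*(-91)) - 34062) = sqrt((4 + 91) - 34062) = sqrt(95 - 34062) = sqrt(-33967) = I*sqrt(33967)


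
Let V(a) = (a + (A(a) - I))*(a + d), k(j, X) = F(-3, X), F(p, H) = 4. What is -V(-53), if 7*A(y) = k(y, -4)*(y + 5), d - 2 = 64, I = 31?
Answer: 10140/7 ≈ 1448.6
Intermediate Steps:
d = 66 (d = 2 + 64 = 66)
k(j, X) = 4
A(y) = 20/7 + 4*y/7 (A(y) = (4*(y + 5))/7 = (4*(5 + y))/7 = (20 + 4*y)/7 = 20/7 + 4*y/7)
V(a) = (66 + a)*(-197/7 + 11*a/7) (V(a) = (a + ((20/7 + 4*a/7) - 1*31))*(a + 66) = (a + ((20/7 + 4*a/7) - 31))*(66 + a) = (a + (-197/7 + 4*a/7))*(66 + a) = (-197/7 + 11*a/7)*(66 + a) = (66 + a)*(-197/7 + 11*a/7))
-V(-53) = -(-13002/7 + (11/7)*(-53)**2 + (529/7)*(-53)) = -(-13002/7 + (11/7)*2809 - 28037/7) = -(-13002/7 + 30899/7 - 28037/7) = -1*(-10140/7) = 10140/7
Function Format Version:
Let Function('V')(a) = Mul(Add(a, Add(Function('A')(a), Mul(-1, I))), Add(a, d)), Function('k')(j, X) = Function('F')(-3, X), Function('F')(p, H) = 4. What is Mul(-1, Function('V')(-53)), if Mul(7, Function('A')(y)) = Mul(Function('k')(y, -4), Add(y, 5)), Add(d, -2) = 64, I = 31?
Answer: Rational(10140, 7) ≈ 1448.6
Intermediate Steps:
d = 66 (d = Add(2, 64) = 66)
Function('k')(j, X) = 4
Function('A')(y) = Add(Rational(20, 7), Mul(Rational(4, 7), y)) (Function('A')(y) = Mul(Rational(1, 7), Mul(4, Add(y, 5))) = Mul(Rational(1, 7), Mul(4, Add(5, y))) = Mul(Rational(1, 7), Add(20, Mul(4, y))) = Add(Rational(20, 7), Mul(Rational(4, 7), y)))
Function('V')(a) = Mul(Add(66, a), Add(Rational(-197, 7), Mul(Rational(11, 7), a))) (Function('V')(a) = Mul(Add(a, Add(Add(Rational(20, 7), Mul(Rational(4, 7), a)), Mul(-1, 31))), Add(a, 66)) = Mul(Add(a, Add(Add(Rational(20, 7), Mul(Rational(4, 7), a)), -31)), Add(66, a)) = Mul(Add(a, Add(Rational(-197, 7), Mul(Rational(4, 7), a))), Add(66, a)) = Mul(Add(Rational(-197, 7), Mul(Rational(11, 7), a)), Add(66, a)) = Mul(Add(66, a), Add(Rational(-197, 7), Mul(Rational(11, 7), a))))
Mul(-1, Function('V')(-53)) = Mul(-1, Add(Rational(-13002, 7), Mul(Rational(11, 7), Pow(-53, 2)), Mul(Rational(529, 7), -53))) = Mul(-1, Add(Rational(-13002, 7), Mul(Rational(11, 7), 2809), Rational(-28037, 7))) = Mul(-1, Add(Rational(-13002, 7), Rational(30899, 7), Rational(-28037, 7))) = Mul(-1, Rational(-10140, 7)) = Rational(10140, 7)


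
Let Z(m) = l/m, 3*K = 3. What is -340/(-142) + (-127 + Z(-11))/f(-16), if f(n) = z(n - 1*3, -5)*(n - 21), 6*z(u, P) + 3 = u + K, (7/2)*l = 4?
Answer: 2000556/1415953 ≈ 1.4129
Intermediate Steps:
K = 1 (K = (⅓)*3 = 1)
l = 8/7 (l = (2/7)*4 = 8/7 ≈ 1.1429)
Z(m) = 8/(7*m)
z(u, P) = -⅓ + u/6 (z(u, P) = -½ + (u + 1)/6 = -½ + (1 + u)/6 = -½ + (⅙ + u/6) = -⅓ + u/6)
f(n) = (-21 + n)*(-⅚ + n/6) (f(n) = (-⅓ + (n - 1*3)/6)*(n - 21) = (-⅓ + (n - 3)/6)*(-21 + n) = (-⅓ + (-3 + n)/6)*(-21 + n) = (-⅓ + (-½ + n/6))*(-21 + n) = (-⅚ + n/6)*(-21 + n) = (-21 + n)*(-⅚ + n/6))
-340/(-142) + (-127 + Z(-11))/f(-16) = -340/(-142) + (-127 + (8/7)/(-11))/(((-21 - 16)*(-5 - 16)/6)) = -340*(-1/142) + (-127 + (8/7)*(-1/11))/(((⅙)*(-37)*(-21))) = 170/71 + (-127 - 8/77)/(259/2) = 170/71 - 9787/77*2/259 = 170/71 - 19574/19943 = 2000556/1415953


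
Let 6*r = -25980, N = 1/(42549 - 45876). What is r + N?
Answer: -14405911/3327 ≈ -4330.0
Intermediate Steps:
N = -1/3327 (N = 1/(-3327) = -1/3327 ≈ -0.00030057)
r = -4330 (r = (⅙)*(-25980) = -4330)
r + N = -4330 - 1/3327 = -14405911/3327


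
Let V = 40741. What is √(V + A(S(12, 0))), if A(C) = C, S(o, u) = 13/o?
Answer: √1466715/6 ≈ 201.85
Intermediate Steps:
√(V + A(S(12, 0))) = √(40741 + 13/12) = √(488905/12) = √1466715/6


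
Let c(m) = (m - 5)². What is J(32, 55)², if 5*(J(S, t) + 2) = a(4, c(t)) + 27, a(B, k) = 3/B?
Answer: 5041/400 ≈ 12.602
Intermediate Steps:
c(m) = (-5 + m)²
J(S, t) = 71/20 (J(S, t) = -2 + (3/4 + 27)/5 = -2 + (3*(¼) + 27)/5 = -2 + (¾ + 27)/5 = -2 + (⅕)*(111/4) = -2 + 111/20 = 71/20)
J(32, 55)² = (71/20)² = 5041/400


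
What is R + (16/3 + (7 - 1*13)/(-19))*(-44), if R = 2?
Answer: -14054/57 ≈ -246.56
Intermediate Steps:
R + (16/3 + (7 - 1*13)/(-19))*(-44) = 2 + (16/3 + (7 - 1*13)/(-19))*(-44) = 2 + (16*(⅓) + (7 - 13)*(-1/19))*(-44) = 2 + (16/3 - 6*(-1/19))*(-44) = 2 + (16/3 + 6/19)*(-44) = 2 + (322/57)*(-44) = 2 - 14168/57 = -14054/57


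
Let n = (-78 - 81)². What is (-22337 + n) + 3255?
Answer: 6199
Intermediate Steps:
n = 25281 (n = (-159)² = 25281)
(-22337 + n) + 3255 = (-22337 + 25281) + 3255 = 2944 + 3255 = 6199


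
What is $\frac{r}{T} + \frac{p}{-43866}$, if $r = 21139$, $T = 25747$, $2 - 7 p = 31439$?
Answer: $\frac{115879239}{125490878} \approx 0.92341$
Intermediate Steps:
$p = -4491$ ($p = \frac{2}{7} - \frac{31439}{7} = -4491$)
$\frac{r}{T} + \frac{p}{-43866} = \frac{21139}{25747} - \frac{4491}{-43866} = 21139 \cdot \frac{1}{25747} - - \frac{499}{4874} = \frac{21139}{25747} + \frac{499}{4874} = \frac{115879239}{125490878}$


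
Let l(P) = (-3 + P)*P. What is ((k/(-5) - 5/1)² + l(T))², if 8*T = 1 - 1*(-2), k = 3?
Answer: 2362057201/2560000 ≈ 922.68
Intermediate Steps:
T = 3/8 (T = (1 - 1*(-2))/8 = (1 + 2)/8 = (⅛)*3 = 3/8 ≈ 0.37500)
l(P) = P*(-3 + P)
((k/(-5) - 5/1)² + l(T))² = ((3/(-5) - 5/1)² + 3*(-3 + 3/8)/8)² = ((3*(-⅕) - 5*1)² + (3/8)*(-21/8))² = ((-⅗ - 5)² - 63/64)² = ((-28/5)² - 63/64)² = (784/25 - 63/64)² = (48601/1600)² = 2362057201/2560000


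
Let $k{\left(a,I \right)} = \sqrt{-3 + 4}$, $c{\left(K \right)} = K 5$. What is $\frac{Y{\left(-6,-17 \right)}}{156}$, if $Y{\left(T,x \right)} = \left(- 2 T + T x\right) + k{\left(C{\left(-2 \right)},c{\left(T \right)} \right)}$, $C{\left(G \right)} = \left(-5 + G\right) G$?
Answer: $\frac{115}{156} \approx 0.73718$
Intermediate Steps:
$c{\left(K \right)} = 5 K$
$C{\left(G \right)} = G \left(-5 + G\right)$
$k{\left(a,I \right)} = 1$ ($k{\left(a,I \right)} = \sqrt{1} = 1$)
$Y{\left(T,x \right)} = 1 - 2 T + T x$ ($Y{\left(T,x \right)} = \left(- 2 T + T x\right) + 1 = 1 - 2 T + T x$)
$\frac{Y{\left(-6,-17 \right)}}{156} = \frac{1 - -12 - -102}{156} = \left(1 + 12 + 102\right) \frac{1}{156} = 115 \cdot \frac{1}{156} = \frac{115}{156}$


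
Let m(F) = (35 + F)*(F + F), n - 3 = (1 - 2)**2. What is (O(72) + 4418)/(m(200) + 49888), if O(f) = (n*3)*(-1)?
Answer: 2203/71944 ≈ 0.030621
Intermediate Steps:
n = 4 (n = 3 + (1 - 2)**2 = 3 + (-1)**2 = 3 + 1 = 4)
m(F) = 2*F*(35 + F) (m(F) = (35 + F)*(2*F) = 2*F*(35 + F))
O(f) = -12 (O(f) = (4*3)*(-1) = 12*(-1) = -12)
(O(72) + 4418)/(m(200) + 49888) = (-12 + 4418)/(2*200*(35 + 200) + 49888) = 4406/(2*200*235 + 49888) = 4406/(94000 + 49888) = 4406/143888 = 4406*(1/143888) = 2203/71944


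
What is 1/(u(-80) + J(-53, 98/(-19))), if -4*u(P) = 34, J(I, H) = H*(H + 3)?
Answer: 722/1899 ≈ 0.38020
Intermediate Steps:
J(I, H) = H*(3 + H)
u(P) = -17/2 (u(P) = -1/4*34 = -17/2)
1/(u(-80) + J(-53, 98/(-19))) = 1/(-17/2 + (98/(-19))*(3 + 98/(-19))) = 1/(-17/2 + (98*(-1/19))*(3 + 98*(-1/19))) = 1/(-17/2 - 98*(3 - 98/19)/19) = 1/(-17/2 - 98/19*(-41/19)) = 1/(-17/2 + 4018/361) = 1/(1899/722) = 722/1899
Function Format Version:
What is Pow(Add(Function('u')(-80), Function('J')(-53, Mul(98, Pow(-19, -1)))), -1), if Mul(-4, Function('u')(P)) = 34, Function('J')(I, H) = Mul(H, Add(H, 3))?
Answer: Rational(722, 1899) ≈ 0.38020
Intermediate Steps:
Function('J')(I, H) = Mul(H, Add(3, H))
Function('u')(P) = Rational(-17, 2) (Function('u')(P) = Mul(Rational(-1, 4), 34) = Rational(-17, 2))
Pow(Add(Function('u')(-80), Function('J')(-53, Mul(98, Pow(-19, -1)))), -1) = Pow(Add(Rational(-17, 2), Mul(Mul(98, Pow(-19, -1)), Add(3, Mul(98, Pow(-19, -1))))), -1) = Pow(Add(Rational(-17, 2), Mul(Mul(98, Rational(-1, 19)), Add(3, Mul(98, Rational(-1, 19))))), -1) = Pow(Add(Rational(-17, 2), Mul(Rational(-98, 19), Add(3, Rational(-98, 19)))), -1) = Pow(Add(Rational(-17, 2), Mul(Rational(-98, 19), Rational(-41, 19))), -1) = Pow(Add(Rational(-17, 2), Rational(4018, 361)), -1) = Pow(Rational(1899, 722), -1) = Rational(722, 1899)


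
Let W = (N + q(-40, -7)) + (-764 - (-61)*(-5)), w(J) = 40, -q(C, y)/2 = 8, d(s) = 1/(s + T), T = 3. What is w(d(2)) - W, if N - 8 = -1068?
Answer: 2185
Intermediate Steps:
N = -1060 (N = 8 - 1068 = -1060)
d(s) = 1/(3 + s) (d(s) = 1/(s + 3) = 1/(3 + s))
q(C, y) = -16 (q(C, y) = -2*8 = -16)
W = -2145 (W = (-1060 - 16) + (-764 - (-61)*(-5)) = -1076 + (-764 - 1*305) = -1076 + (-764 - 305) = -1076 - 1069 = -2145)
w(d(2)) - W = 40 - 1*(-2145) = 40 + 2145 = 2185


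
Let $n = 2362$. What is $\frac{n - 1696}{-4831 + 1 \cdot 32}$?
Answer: $- \frac{666}{4799} \approx -0.13878$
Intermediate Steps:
$\frac{n - 1696}{-4831 + 1 \cdot 32} = \frac{2362 - 1696}{-4831 + 1 \cdot 32} = \frac{666}{-4831 + 32} = \frac{666}{-4799} = 666 \left(- \frac{1}{4799}\right) = - \frac{666}{4799}$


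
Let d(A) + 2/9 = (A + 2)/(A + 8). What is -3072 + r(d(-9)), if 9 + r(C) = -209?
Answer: -3290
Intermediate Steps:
d(A) = -2/9 + (2 + A)/(8 + A) (d(A) = -2/9 + (A + 2)/(A + 8) = -2/9 + (2 + A)/(8 + A))
r(C) = -218 (r(C) = -9 - 209 = -218)
-3072 + r(d(-9)) = -3072 - 218 = -3290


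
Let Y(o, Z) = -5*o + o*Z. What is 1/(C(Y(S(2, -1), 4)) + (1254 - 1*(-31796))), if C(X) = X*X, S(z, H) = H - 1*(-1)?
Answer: 1/33050 ≈ 3.0257e-5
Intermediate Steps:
S(z, H) = 1 + H (S(z, H) = H + 1 = 1 + H)
Y(o, Z) = -5*o + Z*o
C(X) = X²
1/(C(Y(S(2, -1), 4)) + (1254 - 1*(-31796))) = 1/(((1 - 1)*(-5 + 4))² + (1254 - 1*(-31796))) = 1/((0*(-1))² + (1254 + 31796)) = 1/(0² + 33050) = 1/(0 + 33050) = 1/33050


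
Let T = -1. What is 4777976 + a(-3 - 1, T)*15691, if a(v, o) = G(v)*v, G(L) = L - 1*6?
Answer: 5405616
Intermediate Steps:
G(L) = -6 + L (G(L) = L - 6 = -6 + L)
a(v, o) = v*(-6 + v) (a(v, o) = (-6 + v)*v = v*(-6 + v))
4777976 + a(-3 - 1, T)*15691 = 4777976 + ((-3 - 1)*(-6 + (-3 - 1)))*15691 = 4777976 - 4*(-6 - 4)*15691 = 4777976 - 4*(-10)*15691 = 4777976 + 40*15691 = 4777976 + 627640 = 5405616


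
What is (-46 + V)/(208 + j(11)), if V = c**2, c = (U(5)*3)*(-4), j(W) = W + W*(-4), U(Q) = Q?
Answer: 3554/175 ≈ 20.309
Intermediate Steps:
j(W) = -3*W (j(W) = W - 4*W = -3*W)
c = -60 (c = (5*3)*(-4) = 15*(-4) = -60)
V = 3600 (V = (-60)**2 = 3600)
(-46 + V)/(208 + j(11)) = (-46 + 3600)/(208 - 3*11) = 3554/(208 - 33) = 3554/175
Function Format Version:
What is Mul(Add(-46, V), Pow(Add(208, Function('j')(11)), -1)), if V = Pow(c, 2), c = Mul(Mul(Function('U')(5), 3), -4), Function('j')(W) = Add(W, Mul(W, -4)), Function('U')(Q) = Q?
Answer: Rational(3554, 175) ≈ 20.309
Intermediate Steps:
Function('j')(W) = Mul(-3, W) (Function('j')(W) = Add(W, Mul(-4, W)) = Mul(-3, W))
c = -60 (c = Mul(Mul(5, 3), -4) = Mul(15, -4) = -60)
V = 3600 (V = Pow(-60, 2) = 3600)
Mul(Add(-46, V), Pow(Add(208, Function('j')(11)), -1)) = Mul(Add(-46, 3600), Pow(Add(208, Mul(-3, 11)), -1)) = Mul(3554, Pow(Add(208, -33), -1)) = Mul(3554, Pow(175, -1)) = Mul(3554, Rational(1, 175)) = Rational(3554, 175)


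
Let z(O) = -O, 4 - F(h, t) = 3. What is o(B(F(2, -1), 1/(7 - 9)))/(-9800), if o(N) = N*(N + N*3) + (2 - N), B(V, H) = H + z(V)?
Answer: -1/784 ≈ -0.0012755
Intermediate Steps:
F(h, t) = 1 (F(h, t) = 4 - 1*3 = 4 - 3 = 1)
B(V, H) = H - V
o(N) = 2 - N + 4*N² (o(N) = N*(N + 3*N) + (2 - N) = N*(4*N) + (2 - N) = 4*N² + (2 - N) = 2 - N + 4*N²)
o(B(F(2, -1), 1/(7 - 9)))/(-9800) = (2 - (1/(7 - 9) - 1*1) + 4*(1/(7 - 9) - 1*1)²)/(-9800) = (2 - (1/(-2) - 1) + 4*(1/(-2) - 1)²)*(-1/9800) = (2 - (-½ - 1) + 4*(-½ - 1)²)*(-1/9800) = (2 - 1*(-3/2) + 4*(-3/2)²)*(-1/9800) = (2 + 3/2 + 4*(9/4))*(-1/9800) = (2 + 3/2 + 9)*(-1/9800) = (25/2)*(-1/9800) = -1/784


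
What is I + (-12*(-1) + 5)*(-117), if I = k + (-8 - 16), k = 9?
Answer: -2004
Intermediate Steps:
I = -15 (I = 9 + (-8 - 16) = 9 - 24 = -15)
I + (-12*(-1) + 5)*(-117) = -15 + (-12*(-1) + 5)*(-117) = -15 + (-2*(-6) + 5)*(-117) = -15 + (12 + 5)*(-117) = -15 + 17*(-117) = -15 - 1989 = -2004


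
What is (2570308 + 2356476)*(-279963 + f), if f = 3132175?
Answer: 14052232446208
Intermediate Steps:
(2570308 + 2356476)*(-279963 + f) = (2570308 + 2356476)*(-279963 + 3132175) = 4926784*2852212 = 14052232446208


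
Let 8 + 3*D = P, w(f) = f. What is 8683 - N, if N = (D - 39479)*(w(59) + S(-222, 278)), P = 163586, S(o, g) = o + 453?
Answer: -4354947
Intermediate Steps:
S(o, g) = 453 + o
D = 54526 (D = -8/3 + (1/3)*163586 = -8/3 + 163586/3 = 54526)
N = 4363630 (N = (54526 - 39479)*(59 + (453 - 222)) = 15047*(59 + 231) = 15047*290 = 4363630)
8683 - N = 8683 - 1*4363630 = 8683 - 4363630 = -4354947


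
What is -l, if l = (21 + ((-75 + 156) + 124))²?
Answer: -51076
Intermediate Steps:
l = 51076 (l = (21 + (81 + 124))² = (21 + 205)² = 226² = 51076)
-l = -1*51076 = -51076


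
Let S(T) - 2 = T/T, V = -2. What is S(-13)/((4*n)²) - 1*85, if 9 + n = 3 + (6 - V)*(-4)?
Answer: -1963837/23104 ≈ -85.000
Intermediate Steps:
S(T) = 3 (S(T) = 2 + T/T = 2 + 1 = 3)
n = -38 (n = -9 + (3 + (6 - 1*(-2))*(-4)) = -9 + (3 + (6 + 2)*(-4)) = -9 + (3 + 8*(-4)) = -9 + (3 - 32) = -9 - 29 = -38)
S(-13)/((4*n)²) - 1*85 = 3/((4*(-38))²) - 1*85 = 3/((-152)²) - 85 = 3/23104 - 85 = -1963837/23104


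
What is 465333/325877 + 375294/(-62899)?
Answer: -93030702471/20497337423 ≈ -4.5387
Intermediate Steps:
465333/325877 + 375294/(-62899) = 465333*(1/325877) + 375294*(-1/62899) = 465333/325877 - 375294/62899 = -93030702471/20497337423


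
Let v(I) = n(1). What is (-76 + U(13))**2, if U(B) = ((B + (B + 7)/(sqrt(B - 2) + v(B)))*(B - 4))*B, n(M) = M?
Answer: 2068837 + 566748*sqrt(11) ≈ 3.9485e+6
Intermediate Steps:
v(I) = 1
U(B) = B*(-4 + B)*(B + (7 + B)/(1 + sqrt(-2 + B))) (U(B) = ((B + (B + 7)/(sqrt(B - 2) + 1))*(B - 4))*B = ((B + (7 + B)/(sqrt(-2 + B) + 1))*(-4 + B))*B = ((B + (7 + B)/(1 + sqrt(-2 + B)))*(-4 + B))*B = ((-4 + B)*(B + (7 + B)/(1 + sqrt(-2 + B))))*B = B*(-4 + B)*(B + (7 + B)/(1 + sqrt(-2 + B))))
(-76 + U(13))**2 = (-76 + 13*(-28 - 1*13 + 2*13**2 + 13**2*sqrt(-2 + 13) - 4*13*sqrt(-2 + 13))/(1 + sqrt(-2 + 13)))**2 = (-76 + 13*(-28 - 13 + 2*169 + 169*sqrt(11) - 4*13*sqrt(11))/(1 + sqrt(11)))**2 = (-76 + 13*(-28 - 13 + 338 + 169*sqrt(11) - 52*sqrt(11))/(1 + sqrt(11)))**2 = (-76 + 13*(297 + 117*sqrt(11))/(1 + sqrt(11)))**2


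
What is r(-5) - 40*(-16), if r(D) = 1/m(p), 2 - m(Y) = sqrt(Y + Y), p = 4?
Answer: 1279/2 - sqrt(2)/2 ≈ 638.79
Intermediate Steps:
m(Y) = 2 - sqrt(2)*sqrt(Y) (m(Y) = 2 - sqrt(Y + Y) = 2 - sqrt(2*Y) = 2 - sqrt(2)*sqrt(Y))
r(D) = 1/(2 - 2*sqrt(2)) (r(D) = 1/(2 - sqrt(2)*sqrt(4)) = 1/(2 - 1*sqrt(2)*2) = 1/(2 - 2*sqrt(2)))
r(-5) - 40*(-16) = (-1/2 - sqrt(2)/2) - 40*(-16) = (-1/2 - sqrt(2)/2) + 640 = 1279/2 - sqrt(2)/2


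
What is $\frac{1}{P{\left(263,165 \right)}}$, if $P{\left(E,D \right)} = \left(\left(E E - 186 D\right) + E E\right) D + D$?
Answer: $\frac{1}{17762085} \approx 5.63 \cdot 10^{-8}$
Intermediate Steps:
$P{\left(E,D \right)} = D + D \left(- 186 D + 2 E^{2}\right)$ ($P{\left(E,D \right)} = \left(\left(E^{2} - 186 D\right) + E^{2}\right) D + D = \left(- 186 D + 2 E^{2}\right) D + D = D \left(- 186 D + 2 E^{2}\right) + D = D + D \left(- 186 D + 2 E^{2}\right)$)
$\frac{1}{P{\left(263,165 \right)}} = \frac{1}{165 \left(1 - 30690 + 2 \cdot 263^{2}\right)} = \frac{1}{165 \left(1 - 30690 + 2 \cdot 69169\right)} = \frac{1}{165 \left(1 - 30690 + 138338\right)} = \frac{1}{165 \cdot 107649} = \frac{1}{17762085}$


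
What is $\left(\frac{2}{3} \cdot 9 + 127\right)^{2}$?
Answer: $17689$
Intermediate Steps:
$\left(\frac{2}{3} \cdot 9 + 127\right)^{2} = \left(6 + 127\right)^{2} = 133^{2} = 17689$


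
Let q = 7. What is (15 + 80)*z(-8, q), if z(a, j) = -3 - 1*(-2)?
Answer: -95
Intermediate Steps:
z(a, j) = -1 (z(a, j) = -3 + 2 = -1)
(15 + 80)*z(-8, q) = (15 + 80)*(-1) = 95*(-1) = -95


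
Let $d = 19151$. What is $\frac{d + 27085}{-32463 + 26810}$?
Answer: $- \frac{46236}{5653} \approx -8.179$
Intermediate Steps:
$\frac{d + 27085}{-32463 + 26810} = \frac{19151 + 27085}{-32463 + 26810} = \frac{46236}{-5653} = 46236 \left(- \frac{1}{5653}\right) = - \frac{46236}{5653}$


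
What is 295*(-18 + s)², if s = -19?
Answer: 403855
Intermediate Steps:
295*(-18 + s)² = 295*(-18 - 19)² = 295*(-37)² = 295*1369 = 403855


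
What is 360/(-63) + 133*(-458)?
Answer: -426438/7 ≈ -60920.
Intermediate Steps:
360/(-63) + 133*(-458) = 360*(-1/63) - 60914 = -40/7 - 60914 = -426438/7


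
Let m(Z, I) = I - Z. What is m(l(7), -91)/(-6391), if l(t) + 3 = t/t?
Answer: 89/6391 ≈ 0.013926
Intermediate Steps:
l(t) = -2 (l(t) = -3 + t/t = -3 + 1 = -2)
m(l(7), -91)/(-6391) = (-91 - 1*(-2))/(-6391) = (-91 + 2)*(-1/6391) = -89*(-1/6391) = 89/6391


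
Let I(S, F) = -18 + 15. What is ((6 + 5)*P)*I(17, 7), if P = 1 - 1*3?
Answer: 66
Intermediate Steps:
P = -2 (P = 1 - 3 = -2)
I(S, F) = -3
((6 + 5)*P)*I(17, 7) = ((6 + 5)*(-2))*(-3) = (11*(-2))*(-3) = -22*(-3) = 66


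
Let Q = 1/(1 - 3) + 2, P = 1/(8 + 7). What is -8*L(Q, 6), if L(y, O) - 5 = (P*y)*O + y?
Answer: -284/5 ≈ -56.800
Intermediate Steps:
P = 1/15 ≈ 0.066667
Q = 3/2 (Q = 1/(-2) + 2 = -½ + 2 = 3/2 ≈ 1.5000)
L(y, O) = 5 + y + O*y/15 (L(y, O) = 5 + ((y/15)*O + y) = 5 + (O*y/15 + y) = 5 + (y + O*y/15) = 5 + y + O*y/15)
-8*L(Q, 6) = -8*(5 + 3/2 + (1/15)*6*(3/2)) = -8*(5 + 3/2 + ⅗) = -8*71/10 = -284/5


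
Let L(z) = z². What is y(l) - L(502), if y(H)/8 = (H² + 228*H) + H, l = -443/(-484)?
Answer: -7329884531/29282 ≈ -2.5032e+5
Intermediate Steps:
l = 443/484 (l = -443*(-1/484) = 443/484 ≈ 0.91529)
y(H) = 8*H² + 1832*H (y(H) = 8*((H² + 228*H) + H) = 8*(H² + 229*H) = 8*H² + 1832*H)
y(l) - L(502) = 8*(443/484)*(229 + 443/484) - 1*502² = 8*(443/484)*(111279/484) - 1*252004 = 49296597/29282 - 252004 = -7329884531/29282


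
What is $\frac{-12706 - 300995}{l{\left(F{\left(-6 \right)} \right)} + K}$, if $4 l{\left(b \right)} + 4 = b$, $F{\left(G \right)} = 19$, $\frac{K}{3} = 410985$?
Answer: $- \frac{418268}{1643945} \approx -0.25443$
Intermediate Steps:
$K = 1232955$ ($K = 3 \cdot 410985 = 1232955$)
$l{\left(b \right)} = -1 + \frac{b}{4}$
$\frac{-12706 - 300995}{l{\left(F{\left(-6 \right)} \right)} + K} = \frac{-12706 - 300995}{\left(-1 + \frac{1}{4} \cdot 19\right) + 1232955} = - \frac{313701}{\left(-1 + \frac{19}{4}\right) + 1232955} = - \frac{313701}{\frac{15}{4} + 1232955} = - \frac{313701}{\frac{4931835}{4}} = \left(-313701\right) \frac{4}{4931835} = - \frac{418268}{1643945}$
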